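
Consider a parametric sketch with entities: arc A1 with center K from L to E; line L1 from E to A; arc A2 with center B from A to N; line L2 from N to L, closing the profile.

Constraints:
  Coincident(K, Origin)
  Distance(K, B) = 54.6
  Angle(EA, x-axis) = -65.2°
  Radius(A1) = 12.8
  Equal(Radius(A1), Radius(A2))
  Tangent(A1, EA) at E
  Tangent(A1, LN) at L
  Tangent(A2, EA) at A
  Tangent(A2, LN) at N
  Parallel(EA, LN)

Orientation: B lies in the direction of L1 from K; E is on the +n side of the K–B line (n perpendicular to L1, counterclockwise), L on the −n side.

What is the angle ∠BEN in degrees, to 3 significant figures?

11.9°

The slot axis is L1's direction at -65.2°, so u = (cos -65.2°, sin -65.2°) = (0.419, -0.908) and n = (−sin -65.2°, cos -65.2°) = (0.908, 0.419). K is at the origin and B lies 54.6 along u from K, so B = 54.6·u = (22.9, -49.6). Tangency of A1 to both parallel lines with radius 12.8 puts E and L at K ± 12.8·n: E = (11.6, 5.37), L = (-11.6, -5.37). Equal radii place A and N the same way about B: A = B + 12.8·n = (34.5, -44.2), N = B − 12.8·n = (11.3, -54.9). Then cos ∠BEN = EB·EN / (|EB||EN|), giving 11.9°.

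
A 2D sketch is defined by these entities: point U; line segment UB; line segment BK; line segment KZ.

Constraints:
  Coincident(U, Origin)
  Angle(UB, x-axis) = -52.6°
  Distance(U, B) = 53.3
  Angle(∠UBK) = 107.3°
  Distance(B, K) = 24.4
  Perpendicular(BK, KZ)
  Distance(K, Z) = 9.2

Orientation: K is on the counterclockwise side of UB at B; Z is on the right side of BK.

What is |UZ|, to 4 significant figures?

72.32

∠UBK = 107.3°, so BK runs at -52.6° + (180° − 107.3°) = 20.10° from the x-axis; with |BK| = 24.4, K = B + 24.4·(cos 20.10°, sin 20.10°) = (55.29, -33.96). The perpendicularity gives KZ at right angles to BK; with |KZ| = 9.2 on the right of BK, Z = K + 9.2·(0.3437, -0.9391) = (58.45, -42.60). Then |UZ| = |Z − U| = 72.32.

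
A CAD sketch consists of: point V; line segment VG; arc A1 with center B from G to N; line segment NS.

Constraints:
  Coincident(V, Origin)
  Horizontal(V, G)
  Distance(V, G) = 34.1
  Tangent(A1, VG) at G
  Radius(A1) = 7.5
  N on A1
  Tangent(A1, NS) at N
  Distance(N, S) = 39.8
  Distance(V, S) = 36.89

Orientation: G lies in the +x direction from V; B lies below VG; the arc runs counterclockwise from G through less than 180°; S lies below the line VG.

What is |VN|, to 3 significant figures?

28.1

Checks: |BN| = 7.500 ✓; ∠(BN, NS) = 90.00° ✓; |NS| = 39.80 ✓; |VS| = 36.89 ✓.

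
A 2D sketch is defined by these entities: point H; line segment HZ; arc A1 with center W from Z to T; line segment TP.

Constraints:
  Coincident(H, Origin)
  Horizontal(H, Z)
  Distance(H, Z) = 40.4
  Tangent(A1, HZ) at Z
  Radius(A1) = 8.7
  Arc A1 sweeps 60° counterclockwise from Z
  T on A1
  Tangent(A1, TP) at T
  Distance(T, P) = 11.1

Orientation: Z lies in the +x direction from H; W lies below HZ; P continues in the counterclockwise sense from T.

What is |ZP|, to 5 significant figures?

19.135

H is at the origin; HZ is horizontal with |HZ| = 40.4 and Z on the +x side, so Z = (40.400, 0.0000). The tangent condition forces WZ to be normal to HZ, so W = Z + (0, -8.7) = (40.400, -8.7000). On A1, Z sits at bearing 90° from W; a 60° counterclockwise sweep puts T at bearing 150°, so T = W + 8.7·(cos 150°, sin 150°) = (32.866, -4.3500). The tangent condition forces WT to be normal to TP, so TP runs along (−sin 150°, cos 150°); with |TP| = 11.1, P = (27.316, -13.963). Then |ZP| = |P − Z| = 19.135.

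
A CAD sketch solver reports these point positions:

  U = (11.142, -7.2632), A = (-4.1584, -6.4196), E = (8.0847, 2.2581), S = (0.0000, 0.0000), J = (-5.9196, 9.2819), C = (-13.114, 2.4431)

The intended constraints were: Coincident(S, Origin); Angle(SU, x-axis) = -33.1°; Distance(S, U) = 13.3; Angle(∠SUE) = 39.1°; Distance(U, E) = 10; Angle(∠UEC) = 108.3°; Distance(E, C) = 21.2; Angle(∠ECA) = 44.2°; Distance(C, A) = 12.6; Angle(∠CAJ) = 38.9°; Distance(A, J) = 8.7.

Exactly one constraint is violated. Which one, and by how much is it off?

Distance(A, J) = 8.7 — off by 7.10.

S = (0.00, 0.00) ✓; SU at -33.10° ✓; |SU| = 13.30 ✓; ∠SUE = 39.10° ✓; |UE| = 10.00 ✓; ∠UEC = 108.3° ✓; |EC| = 21.20 ✓; ∠ECA = 44.20° ✓; |CA| = 12.60 ✓; ∠CAJ = 38.90° ✓; |AJ| = 15.80 ✗.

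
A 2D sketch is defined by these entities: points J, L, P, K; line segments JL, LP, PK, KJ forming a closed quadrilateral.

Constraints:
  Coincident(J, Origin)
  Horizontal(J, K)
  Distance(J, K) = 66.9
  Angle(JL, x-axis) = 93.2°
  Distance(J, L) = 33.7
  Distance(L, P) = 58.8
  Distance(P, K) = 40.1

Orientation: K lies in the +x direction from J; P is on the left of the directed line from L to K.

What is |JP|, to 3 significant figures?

68.7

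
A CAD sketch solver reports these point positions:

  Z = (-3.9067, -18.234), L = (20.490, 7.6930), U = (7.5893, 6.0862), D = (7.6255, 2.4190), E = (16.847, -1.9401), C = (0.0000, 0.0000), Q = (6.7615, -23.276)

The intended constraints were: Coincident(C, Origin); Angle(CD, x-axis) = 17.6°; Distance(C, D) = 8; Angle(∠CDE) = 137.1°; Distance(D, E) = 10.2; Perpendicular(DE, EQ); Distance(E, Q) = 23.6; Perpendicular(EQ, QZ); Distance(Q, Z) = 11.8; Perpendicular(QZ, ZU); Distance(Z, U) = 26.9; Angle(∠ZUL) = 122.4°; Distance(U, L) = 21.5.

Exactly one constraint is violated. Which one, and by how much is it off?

Distance(U, L) = 21.5 — off by 8.50.

C = (0.00, 0.00) ✓; CD at 17.60° ✓; |CD| = 8.000 ✓; ∠CDE = 137.1° ✓; |DE| = 10.20 ✓; ∠(DE, EQ) = 90.00° ✓; |EQ| = 23.60 ✓; ∠(EQ, QZ) = 90.00° ✓; |QZ| = 11.80 ✓; ∠(QZ, ZU) = 90.00° ✓; |ZU| = 26.90 ✓; ∠ZUL = 122.4° ✓; |UL| = 13.00 ✗.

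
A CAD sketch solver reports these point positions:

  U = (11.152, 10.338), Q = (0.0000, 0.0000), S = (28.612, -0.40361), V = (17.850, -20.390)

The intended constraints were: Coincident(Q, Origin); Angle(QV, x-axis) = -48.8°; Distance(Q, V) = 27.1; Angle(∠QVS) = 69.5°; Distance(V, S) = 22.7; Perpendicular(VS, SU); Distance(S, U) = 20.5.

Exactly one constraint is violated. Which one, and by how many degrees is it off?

Perpendicular(VS, SU) — off by 3.30°.

Q = (0.00, 0.00) ✓; QV at -48.80° ✓; |QV| = 27.10 ✓; ∠QVS = 69.50° ✓; |VS| = 22.70 ✓; ∠(VS, SU) = 86.70° ✗; |SU| = 20.50 ✓.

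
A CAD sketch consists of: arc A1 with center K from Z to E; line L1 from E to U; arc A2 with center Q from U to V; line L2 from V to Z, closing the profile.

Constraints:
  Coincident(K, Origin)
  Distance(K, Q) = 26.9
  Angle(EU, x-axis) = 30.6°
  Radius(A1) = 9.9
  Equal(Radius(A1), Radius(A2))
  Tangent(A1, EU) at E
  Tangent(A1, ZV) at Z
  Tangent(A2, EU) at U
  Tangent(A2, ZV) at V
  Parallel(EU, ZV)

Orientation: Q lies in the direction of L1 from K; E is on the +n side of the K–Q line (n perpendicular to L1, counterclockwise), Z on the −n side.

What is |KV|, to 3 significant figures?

28.7

The slot axis is L1's direction at 30.6°, so u = (cos 30.6°, sin 30.6°) = (0.861, 0.509) and n = (−sin 30.6°, cos 30.6°) = (-0.509, 0.861). K is at the origin and Q lies 26.9 along u from K, so Q = 26.9·u = (23.2, 13.7). Tangency of A1 to both parallel lines with radius 9.9 puts E and Z at K ± 9.9·n: E = (-5.04, 8.52), Z = (5.04, -8.52). Equal radii place U and V the same way about Q: U = Q + 9.9·n = (18.1, 22.2), V = Q − 9.9·n = (28.2, 5.17). Then |KV| = |V − K| = 28.7.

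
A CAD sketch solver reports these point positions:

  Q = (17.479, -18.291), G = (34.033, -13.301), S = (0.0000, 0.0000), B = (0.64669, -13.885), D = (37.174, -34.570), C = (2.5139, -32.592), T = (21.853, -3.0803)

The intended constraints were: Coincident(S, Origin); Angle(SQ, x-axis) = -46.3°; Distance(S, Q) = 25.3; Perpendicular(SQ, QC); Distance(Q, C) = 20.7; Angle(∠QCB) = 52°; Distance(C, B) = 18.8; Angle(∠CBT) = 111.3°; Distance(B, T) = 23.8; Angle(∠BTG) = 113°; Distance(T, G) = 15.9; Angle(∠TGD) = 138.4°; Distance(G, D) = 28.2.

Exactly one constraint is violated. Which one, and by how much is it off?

Distance(G, D) = 28.2 — off by 6.70.

S = (0.00, 0.00) ✓; SQ at -46.30° ✓; |SQ| = 25.30 ✓; ∠(SQ, QC) = 90.00° ✓; |QC| = 20.70 ✓; ∠QCB = 52.00° ✓; |CB| = 18.80 ✓; ∠CBT = 111.3° ✓; |BT| = 23.80 ✓; ∠BTG = 113.0° ✓; |TG| = 15.90 ✓; ∠TGD = 138.4° ✓; |GD| = 21.50 ✗.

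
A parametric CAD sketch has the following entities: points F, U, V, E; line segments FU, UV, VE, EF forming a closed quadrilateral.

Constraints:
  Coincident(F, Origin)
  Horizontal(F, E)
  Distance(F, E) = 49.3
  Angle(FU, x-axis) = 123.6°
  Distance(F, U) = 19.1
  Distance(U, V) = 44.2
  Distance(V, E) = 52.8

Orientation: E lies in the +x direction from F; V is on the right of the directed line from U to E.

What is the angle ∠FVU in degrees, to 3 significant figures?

11.0°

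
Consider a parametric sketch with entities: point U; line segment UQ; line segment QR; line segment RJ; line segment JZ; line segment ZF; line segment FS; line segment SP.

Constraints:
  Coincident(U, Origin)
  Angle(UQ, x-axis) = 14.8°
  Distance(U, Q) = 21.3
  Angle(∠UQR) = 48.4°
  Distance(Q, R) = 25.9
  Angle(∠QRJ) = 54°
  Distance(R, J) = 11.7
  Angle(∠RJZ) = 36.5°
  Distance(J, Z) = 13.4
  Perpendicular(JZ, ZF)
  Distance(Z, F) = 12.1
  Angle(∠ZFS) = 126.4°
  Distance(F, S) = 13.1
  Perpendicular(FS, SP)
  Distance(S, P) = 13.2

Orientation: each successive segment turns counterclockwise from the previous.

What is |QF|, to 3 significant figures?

31.3

U is at the origin; UQ runs at 14.8° with length 21.3, so Q = (20.6, 5.44). ∠UQR = 48.4° gives QR at 146° from the x-axis; with |QR| = 25.9, R = (-0.979, 19.8). ∠QRJ = 54.0° gives RJ at -87.6° from the x-axis; with |RJ| = 11.7, J = (-0.489, 8.08). ∠RJZ = 36.5° gives JZ at 55.9° from the x-axis; with |JZ| = 13.4, Z = (7.02, 19.2). The perpendicularity gives ZF at right angles to JZ, so ZF runs at 146°; with |ZF| = 12.1, F = (-3.00, 26.0). Then |QF| = |F − Q| = 31.3.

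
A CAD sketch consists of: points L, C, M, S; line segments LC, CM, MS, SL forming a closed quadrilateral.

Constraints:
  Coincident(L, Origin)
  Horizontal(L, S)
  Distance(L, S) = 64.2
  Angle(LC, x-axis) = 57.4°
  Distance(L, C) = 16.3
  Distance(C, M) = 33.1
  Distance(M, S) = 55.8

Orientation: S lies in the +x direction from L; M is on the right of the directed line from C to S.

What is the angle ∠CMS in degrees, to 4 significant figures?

75.11°

L is at the origin; L and S share the same y with |LS| = 64.2 and S in +x, so S = (64.2, 0). LC runs at 57.4° with |LC| = 16.3, so C = (8.782, 13.73). M is determined by |CM| = 33.1 and |MS| = 55.8 together: it lies at the intersection of circle(C, 33.1) and circle(S, 55.8). With |CS| = 57.09, the foot of the radical line on CS is 10.87 from C and the perpendicular offset is √(33.1² − 10.87²) = 31.26. Taking the right-of-CS solution: M = (11.82, -19.23).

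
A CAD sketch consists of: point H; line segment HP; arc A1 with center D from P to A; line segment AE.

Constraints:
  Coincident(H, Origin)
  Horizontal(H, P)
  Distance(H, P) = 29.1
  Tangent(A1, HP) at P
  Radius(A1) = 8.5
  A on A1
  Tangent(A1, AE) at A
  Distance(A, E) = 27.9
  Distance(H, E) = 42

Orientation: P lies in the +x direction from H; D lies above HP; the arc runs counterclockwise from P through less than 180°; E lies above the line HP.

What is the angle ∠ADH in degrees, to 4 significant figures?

162.9°

H is at the origin; H and P share the same y with |HP| = 29.1 and P on the +x side, so P = (29.10, 0.000). Since A1 is tangent to HP there, DP ⟂ HP, so D = P + (0, 8.5) = (29.10, 8.500). Since DA ⟂ AE (tangency), |DE| = √(8.5² + 27.9²) = 29.17 regardless of where A sits on A1. So E lies on both circle(H, 42.0) and circle(D, 29.17); the above-HP intersection is E = (20.83, 36.47). A is the foot of the tangent from E: A = (36.20, 13.18).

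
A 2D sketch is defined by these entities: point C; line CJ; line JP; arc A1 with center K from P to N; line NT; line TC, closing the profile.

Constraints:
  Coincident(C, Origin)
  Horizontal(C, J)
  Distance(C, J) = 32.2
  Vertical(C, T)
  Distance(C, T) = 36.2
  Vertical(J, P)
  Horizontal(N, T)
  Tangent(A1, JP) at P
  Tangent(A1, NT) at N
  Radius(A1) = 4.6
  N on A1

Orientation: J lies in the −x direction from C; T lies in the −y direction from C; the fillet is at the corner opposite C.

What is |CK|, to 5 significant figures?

41.956

CT is vertical with |CT| = 36.2 and T on the −y side, so T = (0.0000, -36.200). The virtual corner opposite C is at (-32.200, -36.200). A1 meets JP tangentially, so KP is at right angles to JP and A1 meets NT tangentially, so KN is at right angles to NT, with radius 4.6, so the center K sits 4.6 in from both sides at K = (-27.600, -31.600). Then |CK| = |K − C| = 41.956.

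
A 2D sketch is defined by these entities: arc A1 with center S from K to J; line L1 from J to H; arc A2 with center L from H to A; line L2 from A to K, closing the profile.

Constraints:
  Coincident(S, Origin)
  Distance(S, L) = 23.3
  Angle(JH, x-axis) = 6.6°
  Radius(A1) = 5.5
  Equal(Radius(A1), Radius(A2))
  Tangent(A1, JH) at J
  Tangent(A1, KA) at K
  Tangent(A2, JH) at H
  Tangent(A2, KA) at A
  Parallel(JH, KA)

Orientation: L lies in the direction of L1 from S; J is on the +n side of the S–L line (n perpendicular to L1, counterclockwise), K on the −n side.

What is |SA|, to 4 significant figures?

23.94

Tangency of A1 to both parallel lines with radius 5.5 puts J and K at S ± 5.5·n: J = (-0.6322, 5.464), K = (0.6322, -5.464). Equal radii place H and A the same way about L: H = L + 5.5·n = (22.51, 8.142), A = L − 5.5·n = (23.78, -2.786). Then |SA| = |A − S| = 23.94.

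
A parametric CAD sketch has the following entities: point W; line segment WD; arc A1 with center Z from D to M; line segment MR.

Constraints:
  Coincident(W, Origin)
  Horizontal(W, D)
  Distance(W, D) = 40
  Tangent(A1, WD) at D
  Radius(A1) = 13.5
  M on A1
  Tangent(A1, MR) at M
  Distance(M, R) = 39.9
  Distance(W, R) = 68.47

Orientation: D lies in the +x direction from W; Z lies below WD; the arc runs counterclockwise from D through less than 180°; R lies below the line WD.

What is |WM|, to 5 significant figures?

32.514

Checks: |ZD| = 13.50 ✓; |ZM| = 13.50 ✓; ∠(ZM, MR) = 90.00° ✓; |MR| = 39.90 ✓; |WR| = 68.47 ✓.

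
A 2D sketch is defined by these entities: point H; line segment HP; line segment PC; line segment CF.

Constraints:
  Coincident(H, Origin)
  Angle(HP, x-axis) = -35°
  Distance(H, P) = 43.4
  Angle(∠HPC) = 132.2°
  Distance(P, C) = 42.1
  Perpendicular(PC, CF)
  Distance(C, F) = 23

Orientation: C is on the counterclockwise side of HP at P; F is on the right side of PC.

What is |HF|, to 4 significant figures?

90.10

H is at the origin; HP runs at -35.0° with length 43.4, so P = 43.4·(cos -35.0°, sin -35.0°) = (35.55, -24.89). ∠HPC = 132.2°, so PC runs at -35.0° + (180° − 132.2°) = 12.80° from the x-axis; with |PC| = 42.1, C = P + 42.1·(cos 12.80°, sin 12.80°) = (76.60, -15.57). PC is perpendicular to CF; with |CF| = 23.0 on the right of PC, F = C + 23.0·(0.2215, -0.9751) = (81.70, -37.99). Then |HF| = |F − H| = 90.10.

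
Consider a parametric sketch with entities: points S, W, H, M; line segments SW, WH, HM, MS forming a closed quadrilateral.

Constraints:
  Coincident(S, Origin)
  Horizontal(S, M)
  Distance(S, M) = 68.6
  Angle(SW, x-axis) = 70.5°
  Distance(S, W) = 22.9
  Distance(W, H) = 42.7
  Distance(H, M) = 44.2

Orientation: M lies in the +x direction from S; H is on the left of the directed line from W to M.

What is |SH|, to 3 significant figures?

60.6

Checks: S.y = 0.00, M.y = 0.00 ✓; |WH| = 42.70 ✓; |HM| = 44.20 ✓.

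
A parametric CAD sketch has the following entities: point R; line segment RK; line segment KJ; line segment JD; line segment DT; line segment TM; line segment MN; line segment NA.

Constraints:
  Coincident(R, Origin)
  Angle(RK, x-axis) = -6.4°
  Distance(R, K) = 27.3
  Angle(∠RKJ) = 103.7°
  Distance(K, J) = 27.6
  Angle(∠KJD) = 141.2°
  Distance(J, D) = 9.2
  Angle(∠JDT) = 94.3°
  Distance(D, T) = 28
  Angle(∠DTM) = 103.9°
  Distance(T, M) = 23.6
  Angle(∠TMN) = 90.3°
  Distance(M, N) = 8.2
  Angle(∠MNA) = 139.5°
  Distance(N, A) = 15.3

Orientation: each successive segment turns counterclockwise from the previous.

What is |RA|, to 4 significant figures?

28.75

R is at the origin; RK runs at -6.4° with length 27.3, so K = (27.13, -3.043). ∠RKJ = 103.7° gives KJ at 69.90° from the x-axis; with |KJ| = 27.6, J = (36.61, 22.88). ∠KJD = 141.2° gives JD at 108.7° from the x-axis; with |JD| = 9.2, D = (33.67, 31.59). ∠JDT = 94.3° gives DT at -165.6° from the x-axis; with |DT| = 28.0, T = (6.545, 24.63). ∠DTM = 103.9° gives TM at -89.50° from the x-axis; with |TM| = 23.6, M = (6.751, 1.028). ∠TMN = 90.3° gives MN at 0.2000° from the x-axis; with |MN| = 8.2, N = (14.95, 1.056). ∠MNA = 139.5° gives NA at 40.70° from the x-axis; with |NA| = 15.3, A = (26.55, 11.03). Then |RA| = |A − R| = 28.75.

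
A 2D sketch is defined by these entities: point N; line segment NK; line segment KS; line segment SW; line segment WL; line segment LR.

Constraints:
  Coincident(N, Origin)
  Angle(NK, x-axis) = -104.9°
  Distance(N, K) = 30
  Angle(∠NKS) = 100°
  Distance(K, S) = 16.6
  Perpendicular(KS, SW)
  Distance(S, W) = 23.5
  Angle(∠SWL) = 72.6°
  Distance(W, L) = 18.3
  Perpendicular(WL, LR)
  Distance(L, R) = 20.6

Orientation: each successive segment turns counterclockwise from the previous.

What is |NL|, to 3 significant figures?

12.3

KS ⟂ SW, so SW runs at 65.1°; with |SW| = 23.5, W = (17.2, -14.7). ∠SWL = 72.6° gives WL at 172° from the x-axis; with |WL| = 18.3, L = (-0.906, -12.3). Then |NL| = |L − N| = 12.3.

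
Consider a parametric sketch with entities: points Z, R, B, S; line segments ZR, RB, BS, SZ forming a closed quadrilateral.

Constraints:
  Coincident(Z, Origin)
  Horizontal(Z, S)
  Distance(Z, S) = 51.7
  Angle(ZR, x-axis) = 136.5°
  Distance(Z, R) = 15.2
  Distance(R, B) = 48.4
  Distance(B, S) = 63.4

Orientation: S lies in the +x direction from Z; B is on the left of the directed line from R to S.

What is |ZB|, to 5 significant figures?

53.524

Z is at the origin; Z and S share the same y with |ZS| = 51.7 and S in +x, so S = (51.7, 0). ZR runs at 136.5° with |ZR| = 15.2, so R = (-11.026, 10.463). B is determined by |RB| = 48.4 and |BS| = 63.4 together: it lies at the intersection of circle(R, 48.4) and circle(S, 63.4). With |RS| = 63.592, the foot of the radical line on RS is 18.611 from R and the perpendicular offset is √(48.4² − 18.611²) = 44.679. Taking the left-of-RS solution: B = (14.682, 51.471).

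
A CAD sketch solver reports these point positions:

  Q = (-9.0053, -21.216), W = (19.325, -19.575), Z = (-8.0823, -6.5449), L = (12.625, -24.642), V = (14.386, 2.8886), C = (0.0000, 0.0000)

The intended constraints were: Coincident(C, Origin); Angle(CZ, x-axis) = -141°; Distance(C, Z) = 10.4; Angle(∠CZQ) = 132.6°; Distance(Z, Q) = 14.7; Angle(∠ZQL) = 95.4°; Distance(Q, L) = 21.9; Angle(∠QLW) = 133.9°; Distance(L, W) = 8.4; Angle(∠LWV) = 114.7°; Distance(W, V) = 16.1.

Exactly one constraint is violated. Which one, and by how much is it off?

Distance(W, V) = 16.1 — off by 6.90.

C = (0.00, 0.00) ✓; CZ at -141.0° ✓; |CZ| = 10.40 ✓; ∠CZQ = 132.6° ✓; |ZQ| = 14.70 ✓; ∠ZQL = 95.40° ✓; |QL| = 21.90 ✓; ∠QLW = 133.9° ✓; |LW| = 8.400 ✓; ∠LWV = 114.7° ✓; |WV| = 23.00 ✗.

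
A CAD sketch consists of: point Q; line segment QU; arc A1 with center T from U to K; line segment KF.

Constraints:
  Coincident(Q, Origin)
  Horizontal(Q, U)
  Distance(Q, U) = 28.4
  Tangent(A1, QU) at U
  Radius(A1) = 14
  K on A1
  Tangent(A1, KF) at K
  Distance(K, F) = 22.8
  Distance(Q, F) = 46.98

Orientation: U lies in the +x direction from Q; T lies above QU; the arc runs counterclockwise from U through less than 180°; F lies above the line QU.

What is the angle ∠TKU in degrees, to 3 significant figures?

24.5°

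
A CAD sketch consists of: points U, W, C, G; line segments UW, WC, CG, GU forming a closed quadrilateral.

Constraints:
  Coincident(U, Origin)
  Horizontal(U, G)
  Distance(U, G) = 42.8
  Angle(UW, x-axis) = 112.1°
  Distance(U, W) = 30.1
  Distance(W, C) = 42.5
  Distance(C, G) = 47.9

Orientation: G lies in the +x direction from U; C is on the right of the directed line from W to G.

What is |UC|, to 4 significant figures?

14.14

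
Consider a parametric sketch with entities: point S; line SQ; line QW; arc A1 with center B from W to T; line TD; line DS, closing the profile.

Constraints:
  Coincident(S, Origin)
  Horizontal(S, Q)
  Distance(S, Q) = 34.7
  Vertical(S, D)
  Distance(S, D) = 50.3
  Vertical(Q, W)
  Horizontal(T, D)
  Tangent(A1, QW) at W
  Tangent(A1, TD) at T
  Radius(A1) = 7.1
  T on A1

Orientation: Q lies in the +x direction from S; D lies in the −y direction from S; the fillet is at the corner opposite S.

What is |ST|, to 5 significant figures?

57.375

The virtual corner opposite S is at (34.700, -50.300). A1 meets QW tangentially, so BW is at right angles to QW and the tangent condition forces BT to be normal to TD, with radius 7.1, so the center B sits 7.1 in from both sides at B = (27.600, -43.200). That places the tangent points at W = (34.700, -43.200) on QW and T = (27.600, -50.300) on TD. Then |ST| = |T − S| = 57.375.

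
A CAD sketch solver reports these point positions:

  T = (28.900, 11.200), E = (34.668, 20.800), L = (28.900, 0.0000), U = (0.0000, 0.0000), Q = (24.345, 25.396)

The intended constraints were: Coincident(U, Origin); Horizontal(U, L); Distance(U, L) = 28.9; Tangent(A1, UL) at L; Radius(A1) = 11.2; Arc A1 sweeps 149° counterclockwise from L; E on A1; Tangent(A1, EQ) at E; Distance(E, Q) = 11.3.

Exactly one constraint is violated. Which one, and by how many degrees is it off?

Tangent(A1, EQ) at E — off by 7.00°.

U = (0.00, 0.00) ✓; U.y = 0.00, L.y = 0.00 ✓; |UL| = 28.90 ✓; ∠(TL, LU) = 90.00° ✓; |TL| = 11.20 ✓; bearing(T→E) − bearing(T→L) = 149.0° ✓; |TE| = 11.20 ✓; ∠(TE, EQ) = 83.00° ✗; |EQ| = 11.30 ✓.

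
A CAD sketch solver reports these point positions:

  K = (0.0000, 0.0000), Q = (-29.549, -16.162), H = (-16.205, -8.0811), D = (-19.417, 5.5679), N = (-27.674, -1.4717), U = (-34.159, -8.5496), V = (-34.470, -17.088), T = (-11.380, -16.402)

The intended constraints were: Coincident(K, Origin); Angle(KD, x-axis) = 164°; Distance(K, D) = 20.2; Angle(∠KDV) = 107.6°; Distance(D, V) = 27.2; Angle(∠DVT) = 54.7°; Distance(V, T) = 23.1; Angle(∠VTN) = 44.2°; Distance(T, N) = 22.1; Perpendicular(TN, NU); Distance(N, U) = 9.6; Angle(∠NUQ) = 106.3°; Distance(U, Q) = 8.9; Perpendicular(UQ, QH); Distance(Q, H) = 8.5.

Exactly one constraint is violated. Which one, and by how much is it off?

Distance(Q, H) = 8.5 — off by 7.10.

K = (0.00, 0.00) ✓; KD at 164.0° ✓; |KD| = 20.20 ✓; ∠KDV = 107.6° ✓; |DV| = 27.20 ✓; ∠DVT = 54.70° ✓; |VT| = 23.10 ✓; ∠VTN = 44.20° ✓; |TN| = 22.10 ✓; ∠(TN, NU) = 90.00° ✓; |NU| = 9.600 ✓; ∠NUQ = 106.3° ✓; |UQ| = 8.899 ✓; ∠(UQ, QH) = 90.00° ✓; |QH| = 15.60 ✗.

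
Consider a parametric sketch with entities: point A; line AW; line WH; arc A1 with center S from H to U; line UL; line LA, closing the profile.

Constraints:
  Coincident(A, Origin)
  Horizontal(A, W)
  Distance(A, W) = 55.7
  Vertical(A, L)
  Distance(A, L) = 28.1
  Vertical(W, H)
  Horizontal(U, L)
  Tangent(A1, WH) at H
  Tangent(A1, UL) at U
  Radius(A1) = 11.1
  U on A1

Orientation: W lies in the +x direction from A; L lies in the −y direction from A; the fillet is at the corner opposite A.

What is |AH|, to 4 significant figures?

58.24

A is at the origin; A and W share the same y with |AW| = 55.7 and W on the +x side, so W = (55.70, 0.000). AL is vertical with |AL| = 28.1 and L on the −y side, so L = (0.000, -28.10). The virtual corner opposite A is at (55.70, -28.10). A1 meets WH tangentially, so SH is at right angles to WH and since A1 is tangent to UL there, SU ⟂ UL, with radius 11.1, so the center S sits 11.1 in from both sides at S = (44.60, -17.00). That places the tangent points at H = (55.70, -17.00) on WH and U = (44.60, -28.10) on UL. Then |AH| = |H − A| = 58.24.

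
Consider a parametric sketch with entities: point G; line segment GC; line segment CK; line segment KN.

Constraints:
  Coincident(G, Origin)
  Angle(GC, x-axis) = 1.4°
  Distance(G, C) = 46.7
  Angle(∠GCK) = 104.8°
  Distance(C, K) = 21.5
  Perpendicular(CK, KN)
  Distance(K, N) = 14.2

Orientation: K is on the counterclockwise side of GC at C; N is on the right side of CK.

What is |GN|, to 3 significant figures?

68.1

G is at the origin; GC runs at 1.4° with length 46.7, so C = 46.7·(cos 1.4°, sin 1.4°) = (46.7, 1.14). ∠GCK = 104.8°, so CK runs at 1.4° + (180° − 104.8°) = 76.6° from the x-axis; with |CK| = 21.5, K = C + 21.5·(cos 76.6°, sin 76.6°) = (51.7, 22.1). CK is perpendicular to KN; with |KN| = 14.2 on the right of CK, N = K + 14.2·(0.973, -0.232) = (65.5, 18.8). Then |GN| = |N − G| = 68.1.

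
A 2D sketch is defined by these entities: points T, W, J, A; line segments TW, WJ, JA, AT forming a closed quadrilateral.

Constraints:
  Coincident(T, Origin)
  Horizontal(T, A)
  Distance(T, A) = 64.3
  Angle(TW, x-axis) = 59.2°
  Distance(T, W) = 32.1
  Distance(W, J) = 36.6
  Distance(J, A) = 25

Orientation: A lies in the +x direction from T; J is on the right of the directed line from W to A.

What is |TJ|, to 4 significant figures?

39.33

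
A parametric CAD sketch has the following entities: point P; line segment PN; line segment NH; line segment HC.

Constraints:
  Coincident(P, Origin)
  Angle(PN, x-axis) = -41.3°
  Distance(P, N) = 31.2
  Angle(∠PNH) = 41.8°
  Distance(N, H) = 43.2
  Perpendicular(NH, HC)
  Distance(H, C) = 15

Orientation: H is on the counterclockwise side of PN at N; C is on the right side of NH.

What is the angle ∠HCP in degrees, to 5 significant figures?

29.121°

∠PNH = 41.8°, so NH runs at -41.3° + (180° − 41.8°) = 96.900° from the x-axis; with |NH| = 43.2, H = N + 43.2·(cos 96.900°, sin 96.900°) = (18.250, 22.295). The perpendicularity gives HC at right angles to NH; with |HC| = 15.0 on the right of NH, C = H + 15.0·(0.99276, 0.12014) = (33.141, 24.097). Then cos ∠HCP = CH·CP / (|CH||CP|), giving 29.121°.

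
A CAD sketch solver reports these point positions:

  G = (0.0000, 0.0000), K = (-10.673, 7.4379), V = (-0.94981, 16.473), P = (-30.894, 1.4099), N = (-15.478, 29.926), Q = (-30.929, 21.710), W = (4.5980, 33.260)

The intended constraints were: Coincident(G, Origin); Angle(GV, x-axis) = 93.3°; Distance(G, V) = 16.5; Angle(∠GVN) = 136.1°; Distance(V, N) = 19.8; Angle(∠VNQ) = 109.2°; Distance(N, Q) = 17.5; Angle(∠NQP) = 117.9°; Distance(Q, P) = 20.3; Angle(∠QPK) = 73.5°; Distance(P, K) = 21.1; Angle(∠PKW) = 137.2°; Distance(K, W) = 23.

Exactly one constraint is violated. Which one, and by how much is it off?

Distance(K, W) = 23 — off by 7.00.

G = (0.00, 0.00) ✓; GV at 93.30° ✓; |GV| = 16.50 ✓; ∠GVN = 136.1° ✓; |VN| = 19.80 ✓; ∠VNQ = 109.2° ✓; |NQ| = 17.50 ✓; ∠NQP = 117.9° ✓; |QP| = 20.30 ✓; ∠QPK = 73.50° ✓; |PK| = 21.10 ✓; ∠PKW = 137.2° ✓; |KW| = 30.00 ✗.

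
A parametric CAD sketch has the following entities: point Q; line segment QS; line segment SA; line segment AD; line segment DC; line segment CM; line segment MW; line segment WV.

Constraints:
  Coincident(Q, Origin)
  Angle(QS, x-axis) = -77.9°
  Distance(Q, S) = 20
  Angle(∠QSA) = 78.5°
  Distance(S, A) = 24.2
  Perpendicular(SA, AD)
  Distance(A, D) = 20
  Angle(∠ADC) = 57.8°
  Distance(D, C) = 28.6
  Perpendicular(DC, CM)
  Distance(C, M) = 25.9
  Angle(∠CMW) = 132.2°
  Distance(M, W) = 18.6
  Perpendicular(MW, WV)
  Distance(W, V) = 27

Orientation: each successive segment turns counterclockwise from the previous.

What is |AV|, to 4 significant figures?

14.05

Q is at the origin; QS runs at -77.9° with length 20.0, so S = (4.192, -19.56). ∠QSA = 78.5° gives SA at 23.60° from the x-axis; with |SA| = 24.2, A = (26.37, -9.867). The perpendicularity gives AD at right angles to SA, so AD runs at 113.6°; with |AD| = 20.0, D = (18.36, 8.460). ∠ADC = 57.8° gives DC at -124.2° from the x-axis; with |DC| = 28.6, C = (2.286, -15.19). DC is perpendicular to CM, so CM runs at -34.20°; with |CM| = 25.9, M = (23.71, -29.75). ∠CMW = 132.2° gives MW at 13.60° from the x-axis; with |MW| = 18.6, W = (41.79, -25.38). MW is perpendicular to WV, so WV runs at 103.6°; with |WV| = 27.0, V = (35.44, 0.8642). Then |AV| = |V − A| = 14.05.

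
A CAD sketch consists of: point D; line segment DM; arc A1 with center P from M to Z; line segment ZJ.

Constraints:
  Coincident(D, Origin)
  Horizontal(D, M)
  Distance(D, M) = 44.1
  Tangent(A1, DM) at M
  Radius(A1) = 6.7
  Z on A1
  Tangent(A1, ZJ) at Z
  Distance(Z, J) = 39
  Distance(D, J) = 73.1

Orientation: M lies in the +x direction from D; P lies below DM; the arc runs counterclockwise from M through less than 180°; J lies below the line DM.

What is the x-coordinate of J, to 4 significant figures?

58.79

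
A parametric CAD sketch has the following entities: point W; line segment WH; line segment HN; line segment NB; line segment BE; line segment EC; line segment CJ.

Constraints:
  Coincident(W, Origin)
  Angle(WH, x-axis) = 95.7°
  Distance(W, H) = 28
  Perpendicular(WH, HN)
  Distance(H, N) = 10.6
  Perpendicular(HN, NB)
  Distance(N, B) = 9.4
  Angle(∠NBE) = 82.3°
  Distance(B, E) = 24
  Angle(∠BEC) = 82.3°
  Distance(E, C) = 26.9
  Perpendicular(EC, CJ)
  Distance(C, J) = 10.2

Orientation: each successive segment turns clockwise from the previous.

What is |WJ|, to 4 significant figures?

45.20

W is at the origin; WH runs at 95.7° with length 28.0, so H = (-2.781, 27.86). The perpendicularity gives HN at right angles to WH, so HN runs at 5.700°; with |HN| = 10.6, N = (7.767, 28.91). The perpendicularity gives NB at right angles to HN, so NB runs at -84.30°; with |NB| = 9.4, B = (8.700, 19.56). ∠NBE = 82.3° gives BE at 178.0° from the x-axis; with |BE| = 24.0, E = (-15.29, 20.40). ∠BEC = 82.3° gives EC at 80.30° from the x-axis; with |EC| = 26.9, C = (-10.75, 46.91). EC is perpendicular to CJ, so CJ runs at -9.700°; with |CJ| = 10.2, J = (-0.6986, 45.20). Then |WJ| = |J − W| = 45.20.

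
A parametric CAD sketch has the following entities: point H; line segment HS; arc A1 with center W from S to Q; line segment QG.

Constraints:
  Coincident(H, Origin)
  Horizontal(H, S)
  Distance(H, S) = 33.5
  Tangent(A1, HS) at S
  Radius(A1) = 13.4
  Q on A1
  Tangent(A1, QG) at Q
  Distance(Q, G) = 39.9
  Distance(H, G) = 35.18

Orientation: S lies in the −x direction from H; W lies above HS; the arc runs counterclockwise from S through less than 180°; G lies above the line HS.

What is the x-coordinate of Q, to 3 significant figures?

-23.3

H is at the origin; HS is horizontal with |HS| = 33.5 and S on the −x side, so S = (-33.5, 0.00). Since A1 is tangent to HS there, WS ⟂ HS, so W = S + (0, 13.4) = (-33.5, 13.4). Since WQ ⟂ QG (tangency), |WG| = √(13.4² + 39.9²) = 42.1 regardless of where Q sits on A1. So G lies on both circle(H, 35.18) and circle(W, 42.1); the above-HS intersection is G = (2.57, 35.1). Q is the foot of the tangent from G: Q = (-23.3, 4.71).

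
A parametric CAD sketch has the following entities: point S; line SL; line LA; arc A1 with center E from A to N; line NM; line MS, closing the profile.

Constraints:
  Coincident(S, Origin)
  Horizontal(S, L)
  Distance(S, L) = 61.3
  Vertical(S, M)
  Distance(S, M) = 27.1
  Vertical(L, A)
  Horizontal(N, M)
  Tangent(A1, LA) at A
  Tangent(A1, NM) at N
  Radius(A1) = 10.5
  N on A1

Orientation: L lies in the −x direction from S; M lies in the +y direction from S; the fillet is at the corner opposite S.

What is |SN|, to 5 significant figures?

57.576

S is at the origin; SL is horizontal with |SL| = 61.3 and L on the −x side, so L = (-61.300, 0.0000). SM is vertical with |SM| = 27.1 and M on the +y side, so M = (0.0000, 27.100). The virtual corner opposite S is at (-61.300, 27.100). A1 meets LA tangentially, so EA is at right angles to LA and tangency of A1 to NM means the radius EN is perpendicular to NM, with radius 10.5, so the center E sits 10.5 in from both sides at E = (-50.800, 16.600). That places the tangent points at A = (-61.300, 16.600) on LA and N = (-50.800, 27.100) on NM. Then |SN| = |N − S| = 57.576.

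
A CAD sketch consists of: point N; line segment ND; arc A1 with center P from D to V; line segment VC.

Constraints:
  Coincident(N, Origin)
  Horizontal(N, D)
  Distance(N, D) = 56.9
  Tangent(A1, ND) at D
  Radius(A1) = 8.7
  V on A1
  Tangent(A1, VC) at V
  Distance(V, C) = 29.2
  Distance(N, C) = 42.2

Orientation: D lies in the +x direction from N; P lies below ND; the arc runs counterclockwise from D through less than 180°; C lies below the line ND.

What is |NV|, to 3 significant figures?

50.0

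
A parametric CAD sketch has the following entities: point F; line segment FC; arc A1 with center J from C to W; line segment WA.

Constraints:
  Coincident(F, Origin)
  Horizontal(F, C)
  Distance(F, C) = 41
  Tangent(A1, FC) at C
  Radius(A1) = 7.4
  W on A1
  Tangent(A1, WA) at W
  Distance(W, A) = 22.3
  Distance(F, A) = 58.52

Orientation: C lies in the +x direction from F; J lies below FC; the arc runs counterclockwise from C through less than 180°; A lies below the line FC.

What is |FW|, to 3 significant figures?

37.8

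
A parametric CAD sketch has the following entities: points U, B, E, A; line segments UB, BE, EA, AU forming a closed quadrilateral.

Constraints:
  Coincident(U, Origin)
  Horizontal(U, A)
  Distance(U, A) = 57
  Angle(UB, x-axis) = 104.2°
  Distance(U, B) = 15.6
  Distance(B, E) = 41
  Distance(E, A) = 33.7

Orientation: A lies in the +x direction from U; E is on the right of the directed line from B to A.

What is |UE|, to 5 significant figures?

29.047

Checks: |BE| = 41.00 ✓; |EA| = 33.70 ✓.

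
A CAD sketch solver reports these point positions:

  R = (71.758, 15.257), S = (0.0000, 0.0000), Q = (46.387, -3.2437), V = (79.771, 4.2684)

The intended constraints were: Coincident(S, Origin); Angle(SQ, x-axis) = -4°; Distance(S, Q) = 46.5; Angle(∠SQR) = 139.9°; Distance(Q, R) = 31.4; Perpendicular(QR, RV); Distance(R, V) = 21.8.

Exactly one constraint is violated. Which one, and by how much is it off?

Distance(R, V) = 21.8 — off by 8.20.

S = (0.00, 0.00) ✓; SQ at -4.000° ✓; |SQ| = 46.50 ✓; ∠SQR = 139.9° ✓; |QR| = 31.40 ✓; ∠(QR, RV) = 90.00° ✓; |RV| = 13.60 ✗.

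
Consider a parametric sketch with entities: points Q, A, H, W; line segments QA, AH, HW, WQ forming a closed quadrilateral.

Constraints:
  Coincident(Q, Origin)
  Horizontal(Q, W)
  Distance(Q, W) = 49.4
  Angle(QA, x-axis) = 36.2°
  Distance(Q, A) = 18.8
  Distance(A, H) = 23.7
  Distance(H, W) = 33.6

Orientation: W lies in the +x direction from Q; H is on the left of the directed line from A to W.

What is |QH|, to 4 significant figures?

42.32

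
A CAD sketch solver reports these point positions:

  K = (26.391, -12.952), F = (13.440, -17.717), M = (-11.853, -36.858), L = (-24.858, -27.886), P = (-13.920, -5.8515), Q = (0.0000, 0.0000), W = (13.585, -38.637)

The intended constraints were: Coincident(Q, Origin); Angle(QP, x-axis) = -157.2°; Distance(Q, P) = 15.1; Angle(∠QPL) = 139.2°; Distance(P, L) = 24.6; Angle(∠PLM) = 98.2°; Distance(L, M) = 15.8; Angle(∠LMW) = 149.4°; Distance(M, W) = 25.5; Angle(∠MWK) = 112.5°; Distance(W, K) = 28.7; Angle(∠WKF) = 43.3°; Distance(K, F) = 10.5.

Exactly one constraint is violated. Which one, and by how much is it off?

Distance(K, F) = 10.5 — off by 3.30.

Q = (0.00, 0.00) ✓; QP at -157.2° ✓; |QP| = 15.10 ✓; ∠QPL = 139.2° ✓; |PL| = 24.60 ✓; ∠PLM = 98.20° ✓; |LM| = 15.80 ✓; ∠LMW = 149.4° ✓; |MW| = 25.50 ✓; ∠MWK = 112.5° ✓; |WK| = 28.70 ✓; ∠WKF = 43.30° ✓; |KF| = 13.80 ✗.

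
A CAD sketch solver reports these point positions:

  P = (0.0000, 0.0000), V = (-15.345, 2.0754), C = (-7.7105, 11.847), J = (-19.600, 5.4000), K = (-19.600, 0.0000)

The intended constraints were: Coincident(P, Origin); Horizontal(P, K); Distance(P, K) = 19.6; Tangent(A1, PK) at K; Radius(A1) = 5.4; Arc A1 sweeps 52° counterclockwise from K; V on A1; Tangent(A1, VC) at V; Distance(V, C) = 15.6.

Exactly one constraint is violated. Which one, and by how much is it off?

Distance(V, C) = 15.6 — off by 3.20.

P = (0.00, 0.00) ✓; P.y = 0.00, K.y = 0.00 ✓; |PK| = 19.60 ✓; ∠(JK, KP) = 90.00° ✓; |JK| = 5.400 ✓; bearing(J→V) − bearing(J→K) = 52.00° ✓; |JV| = 5.400 ✓; ∠(JV, VC) = 90.00° ✓; |VC| = 12.40 ✗.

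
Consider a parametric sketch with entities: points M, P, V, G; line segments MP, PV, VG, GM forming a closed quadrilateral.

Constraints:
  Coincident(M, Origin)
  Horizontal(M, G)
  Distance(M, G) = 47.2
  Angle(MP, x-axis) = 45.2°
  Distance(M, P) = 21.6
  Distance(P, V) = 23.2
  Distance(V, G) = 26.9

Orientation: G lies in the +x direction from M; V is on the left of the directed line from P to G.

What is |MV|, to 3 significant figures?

44.0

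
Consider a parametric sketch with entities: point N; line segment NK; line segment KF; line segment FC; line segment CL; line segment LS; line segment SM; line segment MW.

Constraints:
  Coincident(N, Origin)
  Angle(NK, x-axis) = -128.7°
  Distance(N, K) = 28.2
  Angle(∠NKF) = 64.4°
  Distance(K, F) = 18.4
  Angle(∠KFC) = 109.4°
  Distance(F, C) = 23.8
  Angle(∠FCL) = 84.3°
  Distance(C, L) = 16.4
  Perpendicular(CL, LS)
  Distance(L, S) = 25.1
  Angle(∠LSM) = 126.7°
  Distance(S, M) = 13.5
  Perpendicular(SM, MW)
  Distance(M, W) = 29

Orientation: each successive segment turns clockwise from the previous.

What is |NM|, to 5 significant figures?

33.897

N is at the origin; NK runs at -128.7° with length 28.2, so K = (-17.632, -22.008). ∠NKF = 64.4° gives KF at 115.70° from the x-axis; with |KF| = 18.4, F = (-25.611, -5.4283). ∠KFC = 109.4° gives FC at 45.100° from the x-axis; with |FC| = 23.8, C = (-8.8114, 11.430). ∠FCL = 84.3° gives CL at -50.600° from the x-axis; with |CL| = 16.4, L = (1.5982, -1.2427). CL is perpendicular to LS, so LS runs at -140.60°; with |LS| = 25.1, S = (-17.797, -17.174). ∠LSM = 126.7° gives SM at 166.10° from the x-axis; with |SM| = 13.5, M = (-30.902, -13.931). Then |NM| = |M − N| = 33.897.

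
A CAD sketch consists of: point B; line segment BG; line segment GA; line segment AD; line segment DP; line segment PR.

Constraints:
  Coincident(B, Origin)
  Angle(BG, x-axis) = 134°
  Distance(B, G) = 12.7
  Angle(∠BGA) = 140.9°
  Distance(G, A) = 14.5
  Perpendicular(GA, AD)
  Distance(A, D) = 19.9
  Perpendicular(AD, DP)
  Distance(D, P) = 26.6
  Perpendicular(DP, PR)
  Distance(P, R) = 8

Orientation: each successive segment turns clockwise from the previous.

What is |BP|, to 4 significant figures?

12.10

B is at the origin; BG runs at 134.0° with length 12.7, so G = (-8.822, 9.136). ∠BGA = 140.9° gives GA at 94.90° from the x-axis; with |GA| = 14.5, A = (-10.06, 23.58). GA is perpendicular to AD, so AD runs at 4.900°; with |AD| = 19.9, D = (9.767, 25.28). AD is perpendicular to DP, so DP runs at -85.10°; with |DP| = 26.6, P = (12.04, -1.220). Then |BP| = |P − B| = 12.10.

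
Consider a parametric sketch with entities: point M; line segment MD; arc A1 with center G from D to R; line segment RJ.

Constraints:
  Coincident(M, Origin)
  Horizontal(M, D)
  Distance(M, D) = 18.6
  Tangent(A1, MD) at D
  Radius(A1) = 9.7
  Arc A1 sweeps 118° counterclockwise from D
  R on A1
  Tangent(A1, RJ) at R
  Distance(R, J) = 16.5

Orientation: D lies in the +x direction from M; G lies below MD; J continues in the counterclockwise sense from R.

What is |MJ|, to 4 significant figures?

33.87

M is at the origin; M and D share the same y with |MD| = 18.6 and D on the +x side, so D = (18.60, 0.000). Tangency of A1 to MD means the radius GD is perpendicular to MD, so G = D + (0, -9.7) = (18.60, -9.700). On A1, D sits at bearing 90° from G; a 118° counterclockwise sweep puts R at bearing 208°, so R = G + 9.7·(cos 208°, sin 208°) = (10.04, -14.25). Tangency of A1 to RJ means the radius GR is perpendicular to RJ, so RJ runs along (−sin 208°, cos 208°); with |RJ| = 16.5, J = (17.78, -28.82). Then |MJ| = |J − M| = 33.87.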